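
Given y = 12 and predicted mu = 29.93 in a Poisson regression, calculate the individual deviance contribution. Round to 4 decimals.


y/mu = 12/29.93 = 0.400936 (approx.), and ln(12/29.93) = -0.913955.
y * ln(y/mu) = 12 * -0.913955 = -10.967460.
y - mu = -17.93.
D = 2 * (-10.967460 - -17.93) = 13.925080, which rounds to 13.9251.

13.9251


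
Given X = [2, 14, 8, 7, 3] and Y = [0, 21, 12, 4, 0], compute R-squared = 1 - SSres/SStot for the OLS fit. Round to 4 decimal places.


Fit the OLS line: b0 = -5.0617, b1 = 1.8326.
SSres = 22.2555.
SStot = 327.2000.
R^2 = 1 - 22.2555/327.2000 = 0.9320.

0.9320


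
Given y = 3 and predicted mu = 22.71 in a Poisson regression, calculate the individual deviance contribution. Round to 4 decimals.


First: ln(3/22.71) = -2.024193.
Then: 3 * -2.024193 = -6.072579.
y - mu = 3 - 22.71 = -19.71.
D = 2(-6.072579 - -19.71) = 27.274842, which rounds to 27.2748.

27.2748


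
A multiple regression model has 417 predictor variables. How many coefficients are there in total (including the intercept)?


Total coefficients = number of predictors + 1 (for the intercept).
= 417 + 1 = 418.

418


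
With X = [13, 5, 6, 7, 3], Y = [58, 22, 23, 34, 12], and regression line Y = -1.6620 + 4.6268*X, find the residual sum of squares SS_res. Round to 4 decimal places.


For each point, residual = actual - predicted.
Residuals: [-0.4864, 0.5280, -3.0988, 3.2744, -0.2184].
Sum of squared residuals = 20.8873.

20.8873


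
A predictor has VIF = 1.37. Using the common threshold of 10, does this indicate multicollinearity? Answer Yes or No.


Compare VIF = 1.37 to the threshold of 10.
1.37 < 10, so the answer is No.

No


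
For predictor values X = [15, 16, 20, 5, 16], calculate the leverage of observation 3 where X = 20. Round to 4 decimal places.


Mean of X: xbar = 14.4000.
SXX = 125.2000.
For X = 20: h = 1/5 + (20 - 14.4000)^2/125.2000 = 0.4505.

0.4505


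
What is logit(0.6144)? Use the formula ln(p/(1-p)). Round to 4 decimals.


Compute the odds: 0.6144/0.3856 = 1.5934.
Take the natural log: ln(1.5934) = 0.4658.

0.4658


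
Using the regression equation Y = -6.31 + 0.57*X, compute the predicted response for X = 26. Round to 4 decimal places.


Plug X = 26 into Y = -6.31 + 0.57*X:
Y = -6.31 + 14.8200 = 8.5100.

8.5100


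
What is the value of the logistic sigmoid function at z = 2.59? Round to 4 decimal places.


exp(-2.5900) = 0.0750.
1 + exp(-z) = 1.0750.
sigmoid = 1/1.0750 = 0.9302.

0.9302


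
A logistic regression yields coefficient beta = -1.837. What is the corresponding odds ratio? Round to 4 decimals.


Odds ratio = exp(beta) = exp(-1.837).
= 0.1593.

0.1593


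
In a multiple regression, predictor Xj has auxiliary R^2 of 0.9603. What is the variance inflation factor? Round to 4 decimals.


VIF = 1 / (1 - 0.9603).
= 1 / 0.0397 = 25.1889.

25.1889


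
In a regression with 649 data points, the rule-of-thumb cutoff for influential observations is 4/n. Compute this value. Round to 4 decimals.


Using the rule of thumb:
Threshold = 4 / 649 = 0.0062.

0.0062


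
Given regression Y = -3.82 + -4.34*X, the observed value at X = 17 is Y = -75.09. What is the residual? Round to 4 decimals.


Fitted value at X = 17 is yhat = -3.82 + -4.34*17 = -77.6000.
Residual = -75.09 - -77.6000 = 2.5100.

2.5100


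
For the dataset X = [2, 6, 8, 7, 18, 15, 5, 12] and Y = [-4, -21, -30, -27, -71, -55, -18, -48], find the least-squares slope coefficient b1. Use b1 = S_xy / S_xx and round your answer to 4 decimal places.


First compute the means: xbar = 9.1250, ybar = -34.2500.
Then S_xx = sum((xi - xbar)^2) = 204.8750.
S_xy = sum((xi - xbar)(yi - ybar)) = -831.7500.
b1 = S_xy / S_xx = -831.7500 / 204.8750 = -4.0598.

-4.0598


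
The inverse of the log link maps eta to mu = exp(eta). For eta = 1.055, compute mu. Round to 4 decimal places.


Apply the inverse link:
mu = e^1.055 = 2.8720.

2.8720


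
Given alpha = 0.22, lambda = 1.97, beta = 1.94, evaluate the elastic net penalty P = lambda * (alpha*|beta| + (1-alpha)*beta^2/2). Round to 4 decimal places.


alpha * |beta| = 0.22 * 1.94 = 0.4268.
(1-alpha) * beta^2/2 = 0.78 * 3.7636/2 = 1.4678.
Total = 1.97 * (0.4268 + 1.4678) = 3.7324.

3.7324


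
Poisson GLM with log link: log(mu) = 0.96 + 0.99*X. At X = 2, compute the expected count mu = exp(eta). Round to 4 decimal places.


eta = 0.96 + 0.99 * 2 = 2.9400.
mu = exp(2.9400) = 18.9158.

18.9158


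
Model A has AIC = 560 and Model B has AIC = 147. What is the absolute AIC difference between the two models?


|AIC_A - AIC_B| = |560 - 147| = 413.
Model B is preferred (lower AIC).

413


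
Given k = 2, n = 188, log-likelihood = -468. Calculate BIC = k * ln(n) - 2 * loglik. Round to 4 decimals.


ln(188) = 5.236442.
k * ln(n) = 2 * 5.236442 = 10.472884.
-2L = 936.
BIC = 10.472884 + 936 = 946.472884, which rounds to 946.4729.

946.4729


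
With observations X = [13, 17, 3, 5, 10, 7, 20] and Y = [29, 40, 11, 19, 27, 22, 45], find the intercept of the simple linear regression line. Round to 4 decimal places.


First find the slope: b1 = 1.8580.
Means: xbar = 10.7143, ybar = 27.5714.
b0 = ybar - b1 * xbar = 27.5714 - 1.8580 * 10.7143 = 7.6643.

7.6643


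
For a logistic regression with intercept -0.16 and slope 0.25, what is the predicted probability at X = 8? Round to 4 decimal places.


Compute z = -0.16 + (0.25)(8) = 1.8400.
exp(-z) = 0.1588.
P = 1/(1 + 0.1588) = 0.8629.

0.8629


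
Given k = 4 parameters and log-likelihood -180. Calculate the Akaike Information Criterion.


AIC = 2*4 - 2*(-180).
= 8 + 360 = 368.

368


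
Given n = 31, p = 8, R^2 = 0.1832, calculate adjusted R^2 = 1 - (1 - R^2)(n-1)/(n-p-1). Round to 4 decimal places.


Adjusted R^2 = 1 - (1 - R^2) * (n-1)/(n-p-1).
(1 - R^2) = 0.8168.
(n-1)/(n-p-1) = 30/22.
(1 - R^2) * (n-1) = 0.8168 * 30 = 24.5040.
Divide by (n-p-1): 24.5040 / 22 = 1.1138.
Adj R^2 = 1 - 1.1138 = -0.1138.

-0.1138


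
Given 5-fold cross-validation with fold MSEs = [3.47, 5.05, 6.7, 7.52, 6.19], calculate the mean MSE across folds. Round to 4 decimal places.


Total MSE across folds = 28.9300.
CV-MSE = 28.9300/5 = 5.7860.

5.7860


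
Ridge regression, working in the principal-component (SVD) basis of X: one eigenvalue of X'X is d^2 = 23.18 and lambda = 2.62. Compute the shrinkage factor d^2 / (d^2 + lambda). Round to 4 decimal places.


Compute the denominator: 23.18 + 2.62 = 25.8000.
Shrinkage factor = 23.18 / 25.8000 = 0.8984.

0.8984


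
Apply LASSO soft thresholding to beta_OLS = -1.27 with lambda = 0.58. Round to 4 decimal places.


Check: |-1.27| = 1.27 vs lambda = 0.58.
Since |beta| > lambda, coefficient = sign(beta)*(|beta| - lambda) = -0.6900.
Soft-thresholded coefficient = -0.6900.

-0.6900


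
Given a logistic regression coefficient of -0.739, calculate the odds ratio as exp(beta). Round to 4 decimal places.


exp(-0.739) = 0.4776.
So the odds ratio is 0.4776.

0.4776


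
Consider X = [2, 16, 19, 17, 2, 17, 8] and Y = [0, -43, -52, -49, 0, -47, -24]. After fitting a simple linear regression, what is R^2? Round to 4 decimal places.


The fitted line is Y = 4.8072 + -3.0698*X.
SSres = 28.3956, SStot = 3135.4286.
R^2 = 1 - SSres/SStot = 0.9909.

0.9909


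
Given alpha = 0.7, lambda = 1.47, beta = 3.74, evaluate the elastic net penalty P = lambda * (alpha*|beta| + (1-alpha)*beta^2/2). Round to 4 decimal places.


alpha * |beta| = 0.7 * 3.74 = 2.6180.
(1-alpha) * beta^2/2 = 0.3 * 13.9876/2 = 2.0981.
Total = 1.47 * (2.6180 + 2.0981) = 6.9327.

6.9327


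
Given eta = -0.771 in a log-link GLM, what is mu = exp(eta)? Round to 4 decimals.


mu = exp(eta) = exp(-0.771).
= 0.4626.

0.4626


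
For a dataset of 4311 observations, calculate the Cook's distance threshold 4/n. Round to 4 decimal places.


The threshold is 4/n.
4/4311 = 0.0009.

0.0009


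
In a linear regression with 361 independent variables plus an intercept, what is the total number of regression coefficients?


Each predictor gets one coefficient, plus one intercept.
Total parameters = 361 + 1 = 362.

362


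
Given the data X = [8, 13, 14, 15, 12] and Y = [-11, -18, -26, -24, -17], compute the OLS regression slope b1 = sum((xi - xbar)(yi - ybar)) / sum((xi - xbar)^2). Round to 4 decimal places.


Calculate xbar = 12.4000, ybar = -19.2000.
S_xx = 29.2000, S_xy = -59.6000.
Using b1 = S_xy / S_xx = -59.6000 / 29.2000, we get b1 = -2.0411.

-2.0411


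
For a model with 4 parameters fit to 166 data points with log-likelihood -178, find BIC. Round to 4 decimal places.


k * ln(n) = 4 * ln(166) = 4 * 5.111988 = 20.447952.
-2 * loglik = -2 * (-178) = 356.
BIC = 20.447952 + 356 = 376.447952, which rounds to 376.4480.

376.4480


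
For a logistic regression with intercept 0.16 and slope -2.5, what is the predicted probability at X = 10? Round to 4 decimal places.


Linear predictor: z = 0.16 + -2.5 * 10 = -24.8400.
P = 1/(1 + exp(24.8400)) = 1/(1 + 61358527745.4906) = 0.0000.

0.0000


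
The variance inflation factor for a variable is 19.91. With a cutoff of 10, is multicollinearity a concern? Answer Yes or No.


Check: VIF = 19.91 vs threshold = 10.
Since 19.91 >= 10, the answer is Yes.

Yes


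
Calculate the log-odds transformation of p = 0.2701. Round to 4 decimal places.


Compute the odds: 0.2701/0.7299 = 0.3701.
Take the natural log: ln(0.3701) = -0.9941.

-0.9941


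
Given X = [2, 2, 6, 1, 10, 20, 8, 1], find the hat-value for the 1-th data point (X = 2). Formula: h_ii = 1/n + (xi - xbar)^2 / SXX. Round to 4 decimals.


Compute xbar = 6.2500 with n = 8 observations.
SXX = 297.5000.
Leverage = 1/8 + (2 - 6.2500)^2/297.5000 = 0.1857.

0.1857


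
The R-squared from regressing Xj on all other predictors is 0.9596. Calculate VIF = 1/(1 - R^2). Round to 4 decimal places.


VIF = 1 / (1 - 0.9596).
= 1 / 0.0404 = 24.7525.

24.7525


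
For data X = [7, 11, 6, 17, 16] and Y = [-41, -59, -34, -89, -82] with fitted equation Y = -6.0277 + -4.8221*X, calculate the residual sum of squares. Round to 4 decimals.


For each point, residual = actual - predicted.
Residuals: [-1.2176, 0.0708, 0.9603, -0.9966, 1.1813].
Sum of squared residuals = 4.7984.

4.7984


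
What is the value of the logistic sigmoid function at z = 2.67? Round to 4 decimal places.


First, exp(-2.6700) = 0.0693.
Then sigma(z) = 1/(1 + 0.0693) = 0.9352.

0.9352


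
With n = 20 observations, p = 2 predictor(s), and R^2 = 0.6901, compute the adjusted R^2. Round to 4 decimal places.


Using the formula:
(1 - 0.6901) = 0.3099.
Multiply by 19/17: 0.3099 * 19 = 5.8881, then 5.8881 / 17 = 0.3464.
Adj R^2 = 1 - 0.3464 = 0.6536.

0.6536


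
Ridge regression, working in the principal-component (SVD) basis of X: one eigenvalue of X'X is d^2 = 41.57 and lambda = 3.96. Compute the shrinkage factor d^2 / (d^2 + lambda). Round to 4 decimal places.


d^2 + lambda = 41.57 + 3.96 = 45.5300.
Shrinkage factor = 41.57/45.5300 = 0.9130.

0.9130


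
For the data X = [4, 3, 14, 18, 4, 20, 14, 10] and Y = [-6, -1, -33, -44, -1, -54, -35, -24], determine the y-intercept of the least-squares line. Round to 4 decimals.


First find the slope: b1 = -3.0294.
Means: xbar = 10.8750, ybar = -24.7500.
b0 = ybar - b1 * xbar = -24.7500 - -3.0294 * 10.8750 = 8.1942.

8.1942


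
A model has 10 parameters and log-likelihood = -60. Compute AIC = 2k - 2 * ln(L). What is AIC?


AIC = 2*10 - 2*(-60).
= 20 + 120 = 140.

140


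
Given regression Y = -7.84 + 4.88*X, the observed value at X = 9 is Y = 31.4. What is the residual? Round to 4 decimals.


Fitted value at X = 9 is yhat = -7.84 + 4.88*9 = 36.0800.
Residual = 31.4 - 36.0800 = -4.6800.

-4.6800


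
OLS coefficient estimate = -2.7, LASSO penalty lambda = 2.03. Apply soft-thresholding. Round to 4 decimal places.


Absolute value: |-2.7| = 2.7.
Compare to lambda = 2.03.
Since |beta| > lambda, coefficient = sign(beta)*(|beta| - lambda) = -0.6700.

-0.6700


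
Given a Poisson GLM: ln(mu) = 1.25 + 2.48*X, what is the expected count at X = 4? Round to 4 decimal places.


Compute eta = 1.25 + 2.48 * 4 = 11.1700.
Apply inverse link: mu = e^11.1700 = 70969.1106.

70969.1106


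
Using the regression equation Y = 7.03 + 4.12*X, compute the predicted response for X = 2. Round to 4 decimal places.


Substitute X = 2 into the equation:
Y = 7.03 + 4.12 * 2 = 7.03 + 8.2400 = 15.2700.

15.2700


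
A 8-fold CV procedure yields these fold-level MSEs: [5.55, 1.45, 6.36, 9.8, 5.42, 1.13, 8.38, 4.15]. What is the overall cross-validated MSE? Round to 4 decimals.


Total MSE across folds = 42.2400.
CV-MSE = 42.2400/8 = 5.2800.

5.2800


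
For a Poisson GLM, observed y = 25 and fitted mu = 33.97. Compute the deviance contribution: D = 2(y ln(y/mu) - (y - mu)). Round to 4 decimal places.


Compute y*ln(y/mu) = 25*ln(25/33.97) = 25*-0.306602 = -7.665050.
y - mu = -8.97.
D = 2*(-7.665050 - (-8.97)) = 2.609900, which rounds to 2.6099.

2.6099


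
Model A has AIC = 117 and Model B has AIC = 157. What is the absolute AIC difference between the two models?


|AIC_A - AIC_B| = |117 - 157| = 40.
Model A is preferred (lower AIC).

40


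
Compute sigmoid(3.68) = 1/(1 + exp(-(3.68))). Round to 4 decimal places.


exp(-3.6800) = 0.0252.
1 + exp(-z) = 1.0252.
sigmoid = 1/1.0252 = 0.9754.

0.9754


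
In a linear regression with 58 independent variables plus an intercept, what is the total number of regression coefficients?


Including the intercept, the model has 58 predictor coefficients + 1 intercept.
Total = 59.

59


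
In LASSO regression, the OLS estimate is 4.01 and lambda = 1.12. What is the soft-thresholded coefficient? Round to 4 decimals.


|beta_OLS| = 4.01.
lambda = 1.12.
Since |beta| > lambda, coefficient = sign(beta)*(|beta| - lambda) = 2.8900.
Result = 2.8900.

2.8900


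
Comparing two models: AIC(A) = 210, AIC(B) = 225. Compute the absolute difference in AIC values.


Absolute difference = |210 - 225| = 15.
The model with lower AIC (A) is preferred.

15


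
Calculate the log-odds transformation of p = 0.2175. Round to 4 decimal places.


1 - p = 0.7825.
p/(1-p) = 0.2780.
logit = ln(0.2780) = -1.2803.

-1.2803


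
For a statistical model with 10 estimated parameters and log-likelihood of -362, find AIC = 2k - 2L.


AIC = 2*10 - 2*(-362).
= 20 + 724 = 744.

744


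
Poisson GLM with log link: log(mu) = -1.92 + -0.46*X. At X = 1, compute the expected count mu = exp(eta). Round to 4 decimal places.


Compute eta = -1.92 + -0.46 * 1 = -2.3800.
Apply inverse link: mu = e^-2.3800 = 0.0926.

0.0926


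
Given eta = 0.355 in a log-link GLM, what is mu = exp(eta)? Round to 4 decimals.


mu = exp(eta) = exp(0.355).
= 1.4262.

1.4262


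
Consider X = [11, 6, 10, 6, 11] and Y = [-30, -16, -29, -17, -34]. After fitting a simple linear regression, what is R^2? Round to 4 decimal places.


Fit the OLS line: b0 = 2.1194, b1 = -3.1045.
SSres = 8.5075.
SStot = 266.8000.
R^2 = 1 - 8.5075/266.8000 = 0.9681.

0.9681


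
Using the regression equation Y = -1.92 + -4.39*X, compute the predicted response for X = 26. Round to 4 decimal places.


Predicted value:
Y = -1.92 + (-4.39)(26) = -1.92 + -114.1400 = -116.0600.

-116.0600


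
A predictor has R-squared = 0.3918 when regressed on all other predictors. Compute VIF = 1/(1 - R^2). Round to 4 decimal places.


Using VIF = 1/(1 - R^2_j):
1 - 0.3918 = 0.6082.
VIF = 1.6442.

1.6442


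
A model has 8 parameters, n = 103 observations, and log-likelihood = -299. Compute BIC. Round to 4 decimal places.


k * ln(n) = 8 * ln(103) = 8 * 4.634729 = 37.077832.
-2 * loglik = -2 * (-299) = 598.
BIC = 37.077832 + 598 = 635.077832, which rounds to 635.0778.

635.0778


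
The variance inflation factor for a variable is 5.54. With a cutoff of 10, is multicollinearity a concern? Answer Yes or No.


The threshold is 10.
VIF = 5.54 is < 10.
Multicollinearity indication: No.

No


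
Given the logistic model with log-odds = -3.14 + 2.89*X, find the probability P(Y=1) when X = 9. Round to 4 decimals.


Linear predictor: z = -3.14 + 2.89 * 9 = 22.8700.
P = 1/(1 + exp(-22.8700)) = 1/(1 + 0.0000) = 1.0000.

1.0000


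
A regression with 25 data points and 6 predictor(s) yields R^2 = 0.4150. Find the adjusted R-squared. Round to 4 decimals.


Plug in: Adj R^2 = 1 - (1 - 0.4150) * 24/18.
= 1 - 0.5850 * 24/18
= 1 - 14.0400 / 18
= 1 - 0.7800 = 0.2200.

0.2200


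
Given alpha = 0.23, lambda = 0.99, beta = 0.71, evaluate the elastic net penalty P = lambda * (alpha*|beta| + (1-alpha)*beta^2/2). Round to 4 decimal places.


Compute:
L1 = 0.23 * 0.71 = 0.1633.
L2 = 0.77 * 0.71^2 / 2 = 0.1941.
Penalty = 0.99 * (0.1633 + 0.1941) = 0.3538.

0.3538


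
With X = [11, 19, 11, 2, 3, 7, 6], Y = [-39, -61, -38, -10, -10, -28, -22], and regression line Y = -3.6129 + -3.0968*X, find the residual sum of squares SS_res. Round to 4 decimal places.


Predicted values from Y = -3.6129 + -3.0968*X.
Residuals: [-1.3223, 1.4521, -0.3223, -0.1935, 2.9033, -2.7095, 0.1937].
SSres = 19.8065.

19.8065


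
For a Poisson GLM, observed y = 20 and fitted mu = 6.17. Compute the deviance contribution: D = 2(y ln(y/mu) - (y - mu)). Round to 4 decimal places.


Compute y*ln(y/mu) = 20*ln(20/6.17) = 20*1.176033 = 23.520660.
y - mu = 13.83.
D = 2*(23.520660 - (13.83)) = 19.381320, which rounds to 19.3813.

19.3813


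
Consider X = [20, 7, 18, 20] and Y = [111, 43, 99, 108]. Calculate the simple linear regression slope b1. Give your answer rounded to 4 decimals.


First compute the means: xbar = 16.2500, ybar = 90.2500.
Then S_xx = sum((xi - xbar)^2) = 116.7500.
S_xy = sum((xi - xbar)(yi - ybar)) = 596.7500.
b1 = S_xy / S_xx = 596.7500 / 116.7500 = 5.1113.

5.1113


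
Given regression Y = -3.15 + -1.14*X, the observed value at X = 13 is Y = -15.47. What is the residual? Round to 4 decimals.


Predicted = -3.15 + -1.14 * 13 = -17.9700.
Residual = -15.47 - -17.9700 = 2.5000.

2.5000


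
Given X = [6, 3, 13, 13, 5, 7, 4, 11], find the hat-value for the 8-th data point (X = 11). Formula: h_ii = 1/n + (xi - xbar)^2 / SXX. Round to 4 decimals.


n = 8, xbar = 7.7500.
SXX = sum((xi - xbar)^2) = 113.5000.
h = 1/8 + (11 - 7.7500)^2 / 113.5000 = 0.2181.

0.2181


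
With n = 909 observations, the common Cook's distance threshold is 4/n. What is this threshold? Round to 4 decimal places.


Cook's distance cutoff = 4/n = 4/909.
= 0.0044.

0.0044


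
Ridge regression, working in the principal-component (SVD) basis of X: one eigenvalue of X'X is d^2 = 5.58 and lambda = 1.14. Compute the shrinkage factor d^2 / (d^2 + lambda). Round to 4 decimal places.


Denominator = d^2 + lambda = 5.58 + 1.14 = 6.7200.
Shrinkage = 5.58 / 6.7200 = 0.8304.

0.8304


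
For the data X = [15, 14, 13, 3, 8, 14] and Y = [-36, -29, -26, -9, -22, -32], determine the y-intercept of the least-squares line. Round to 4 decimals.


First find the slope: b1 = -1.9429.
Means: xbar = 11.1667, ybar = -25.6667.
b0 = ybar - b1 * xbar = -25.6667 - -1.9429 * 11.1667 = -3.9714.

-3.9714


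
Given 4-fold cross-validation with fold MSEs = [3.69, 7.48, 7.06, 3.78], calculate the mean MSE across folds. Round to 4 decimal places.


Add all fold MSEs: 22.0100.
Divide by k = 4: 22.0100/4 = 5.5025.

5.5025


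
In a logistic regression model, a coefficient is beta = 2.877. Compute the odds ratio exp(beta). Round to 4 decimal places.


Odds ratio = exp(beta) = exp(2.877).
= 17.7609.

17.7609


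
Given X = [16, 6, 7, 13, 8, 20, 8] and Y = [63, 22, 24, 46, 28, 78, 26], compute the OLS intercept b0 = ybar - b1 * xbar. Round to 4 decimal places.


First find the slope: b1 = 4.1455.
Means: xbar = 11.1429, ybar = 41.0000.
b0 = ybar - b1 * xbar = 41.0000 - 4.1455 * 11.1429 = -5.1929.

-5.1929


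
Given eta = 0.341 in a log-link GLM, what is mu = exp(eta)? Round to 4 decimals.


The inverse log link gives:
mu = exp(0.341) = 1.4064.

1.4064


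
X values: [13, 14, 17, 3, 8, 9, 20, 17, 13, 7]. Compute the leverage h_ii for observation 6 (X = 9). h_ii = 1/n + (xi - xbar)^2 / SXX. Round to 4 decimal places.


Compute xbar = 12.1000 with n = 10 observations.
SXX = 250.9000.
Leverage = 1/10 + (9 - 12.1000)^2/250.9000 = 0.1383.

0.1383


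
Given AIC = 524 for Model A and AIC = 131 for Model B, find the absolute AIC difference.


|AIC_A - AIC_B| = |524 - 131| = 393.
Model B is preferred (lower AIC).

393


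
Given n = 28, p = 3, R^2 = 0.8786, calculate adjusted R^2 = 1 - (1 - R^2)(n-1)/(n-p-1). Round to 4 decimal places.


Using the formula:
(1 - 0.8786) = 0.1214.
Multiply by 27/24: 0.1214 * 27 = 3.2778, then 3.2778 / 24 = 0.1366.
Adj R^2 = 1 - 0.1366 = 0.8634.

0.8634


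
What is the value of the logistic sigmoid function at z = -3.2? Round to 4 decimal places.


First, exp(3.2000) = 24.5325.
Then sigma(z) = 1/(1 + 24.5325) = 0.0392.

0.0392


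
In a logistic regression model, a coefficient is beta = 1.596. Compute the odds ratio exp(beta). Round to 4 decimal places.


The odds ratio is computed as:
OR = e^(1.596) = 4.9333.

4.9333


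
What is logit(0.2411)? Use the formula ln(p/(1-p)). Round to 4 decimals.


1 - p = 0.7589.
p/(1-p) = 0.3177.
logit = ln(0.3177) = -1.1467.

-1.1467


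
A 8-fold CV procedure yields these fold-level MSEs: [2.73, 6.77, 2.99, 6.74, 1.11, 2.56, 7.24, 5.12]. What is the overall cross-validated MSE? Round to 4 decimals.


Sum of fold MSEs = 35.2600.
Average = 35.2600 / 8 = 4.4075.

4.4075


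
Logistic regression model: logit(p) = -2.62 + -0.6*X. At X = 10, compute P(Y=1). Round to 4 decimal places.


Linear predictor: z = -2.62 + -0.6 * 10 = -8.6200.
P = 1/(1 + exp(8.6200)) = 1/(1 + 5541.3864) = 0.0002.

0.0002


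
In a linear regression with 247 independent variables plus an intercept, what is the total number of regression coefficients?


Each predictor gets one coefficient, plus one intercept.
Total parameters = 247 + 1 = 248.

248


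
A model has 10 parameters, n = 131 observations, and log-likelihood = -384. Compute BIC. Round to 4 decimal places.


k * ln(n) = 10 * ln(131) = 10 * 4.875197 = 48.751970.
-2 * loglik = -2 * (-384) = 768.
BIC = 48.751970 + 768 = 816.751970, which rounds to 816.7520.

816.7520


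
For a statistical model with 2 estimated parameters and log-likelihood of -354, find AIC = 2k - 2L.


AIC = 2k - 2*loglik = 2(2) - 2(-354).
= 4 + 708 = 712.

712


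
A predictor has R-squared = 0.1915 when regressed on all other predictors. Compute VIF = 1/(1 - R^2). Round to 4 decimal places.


Denominator: 1 - 0.1915 = 0.8085.
VIF = 1 / 0.8085 = 1.2369.

1.2369


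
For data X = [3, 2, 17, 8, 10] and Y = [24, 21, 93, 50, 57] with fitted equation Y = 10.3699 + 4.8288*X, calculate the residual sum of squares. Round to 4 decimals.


For each point, residual = actual - predicted.
Residuals: [-0.8563, 0.9725, 0.5405, 0.9997, -1.6579].
Sum of squared residuals = 5.7192.

5.7192


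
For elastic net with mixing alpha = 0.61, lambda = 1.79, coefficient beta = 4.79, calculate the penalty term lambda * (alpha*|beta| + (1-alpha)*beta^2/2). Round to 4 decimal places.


Compute:
L1 = 0.61 * 4.79 = 2.9219.
L2 = 0.39 * 4.79^2 / 2 = 4.4741.
Penalty = 1.79 * (2.9219 + 4.4741) = 13.2388.

13.2388


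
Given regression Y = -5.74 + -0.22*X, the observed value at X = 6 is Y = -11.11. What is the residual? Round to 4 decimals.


Fitted value at X = 6 is yhat = -5.74 + -0.22*6 = -7.0600.
Residual = -11.11 - -7.0600 = -4.0500.

-4.0500


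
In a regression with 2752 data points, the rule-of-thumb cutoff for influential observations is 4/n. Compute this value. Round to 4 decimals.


Using the rule of thumb:
Threshold = 4 / 2752 = 0.0015.

0.0015


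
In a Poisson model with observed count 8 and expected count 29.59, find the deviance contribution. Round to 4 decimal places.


Compute y*ln(y/mu) = 8*ln(8/29.59) = 8*-1.307995 = -10.463960.
y - mu = -21.59.
D = 2*(-10.463960 - (-21.59)) = 22.252080, which rounds to 22.2521.

22.2521


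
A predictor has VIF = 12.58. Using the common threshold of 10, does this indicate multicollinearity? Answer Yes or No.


Check: VIF = 12.58 vs threshold = 10.
Since 12.58 >= 10, the answer is Yes.

Yes


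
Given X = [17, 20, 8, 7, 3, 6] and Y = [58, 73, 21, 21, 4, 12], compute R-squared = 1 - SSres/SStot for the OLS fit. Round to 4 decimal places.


Fit the OLS line: b0 = -9.8913, b1 = 4.0713.
SSres = 21.6811.
SStot = 3781.5000.
R^2 = 1 - 21.6811/3781.5000 = 0.9943.

0.9943


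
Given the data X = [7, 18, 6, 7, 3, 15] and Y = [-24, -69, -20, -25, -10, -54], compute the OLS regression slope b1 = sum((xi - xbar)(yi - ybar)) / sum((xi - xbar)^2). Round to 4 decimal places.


First compute the means: xbar = 9.3333, ybar = -33.6667.
Then S_xx = sum((xi - xbar)^2) = 169.3333.
S_xy = sum((xi - xbar)(yi - ybar)) = -659.6667.
b1 = S_xy / S_xx = -659.6667 / 169.3333 = -3.8957.

-3.8957


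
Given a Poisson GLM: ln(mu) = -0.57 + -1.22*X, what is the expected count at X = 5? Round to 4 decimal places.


Linear predictor: eta = -0.57 + (-1.22)(5) = -6.6700.
Expected count: mu = exp(-6.6700) = 0.0013.

0.0013


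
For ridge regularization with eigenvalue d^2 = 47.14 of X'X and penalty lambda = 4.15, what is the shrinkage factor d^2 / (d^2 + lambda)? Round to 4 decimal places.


Compute the denominator: 47.14 + 4.15 = 51.2900.
Shrinkage factor = 47.14 / 51.2900 = 0.9191.

0.9191


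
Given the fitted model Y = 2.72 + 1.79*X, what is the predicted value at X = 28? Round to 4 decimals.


Substitute X = 28 into the equation:
Y = 2.72 + 1.79 * 28 = 2.72 + 50.1200 = 52.8400.

52.8400


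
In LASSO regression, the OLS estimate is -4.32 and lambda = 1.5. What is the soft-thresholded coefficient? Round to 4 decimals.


Absolute value: |-4.32| = 4.32.
Compare to lambda = 1.5.
Since |beta| > lambda, coefficient = sign(beta)*(|beta| - lambda) = -2.8200.

-2.8200


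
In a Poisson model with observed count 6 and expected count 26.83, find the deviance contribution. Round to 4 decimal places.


y/mu = 6/26.83 = 0.223630 (approx.), and ln(6/26.83) = -1.497761.
y * ln(y/mu) = 6 * -1.497761 = -8.986566.
y - mu = -20.83.
D = 2 * (-8.986566 - -20.83) = 23.686868, which rounds to 23.6869.

23.6869


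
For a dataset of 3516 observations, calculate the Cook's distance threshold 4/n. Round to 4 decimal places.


The threshold is 4/n.
4/3516 = 0.0011.

0.0011


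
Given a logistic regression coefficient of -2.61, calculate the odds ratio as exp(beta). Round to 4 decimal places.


exp(-2.61) = 0.0735.
So the odds ratio is 0.0735.

0.0735


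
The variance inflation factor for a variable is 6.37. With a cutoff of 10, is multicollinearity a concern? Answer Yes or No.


Compare VIF = 6.37 to the threshold of 10.
6.37 < 10, so the answer is No.

No


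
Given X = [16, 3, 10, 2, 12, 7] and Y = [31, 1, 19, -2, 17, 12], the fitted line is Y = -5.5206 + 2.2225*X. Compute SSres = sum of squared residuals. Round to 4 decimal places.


Compute predicted values, then residuals = yi - yhat_i.
Residuals: [0.9606, -0.1469, 2.2956, -0.9244, -4.1494, 1.9631].
SSres = sum(residual^2) = 28.1399.

28.1399


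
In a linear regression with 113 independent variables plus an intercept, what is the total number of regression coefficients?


Each predictor gets one coefficient, plus one intercept.
Total parameters = 113 + 1 = 114.

114


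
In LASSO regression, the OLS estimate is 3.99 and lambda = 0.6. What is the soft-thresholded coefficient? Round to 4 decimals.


Check: |3.99| = 3.99 vs lambda = 0.6.
Since |beta| > lambda, coefficient = sign(beta)*(|beta| - lambda) = 3.3900.
Soft-thresholded coefficient = 3.3900.

3.3900


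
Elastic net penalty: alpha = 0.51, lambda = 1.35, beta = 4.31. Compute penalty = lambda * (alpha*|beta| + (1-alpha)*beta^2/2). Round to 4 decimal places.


alpha * |beta| = 0.51 * 4.31 = 2.1981.
(1-alpha) * beta^2/2 = 0.49 * 18.5761/2 = 4.5511.
Total = 1.35 * (2.1981 + 4.5511) = 9.1115.

9.1115


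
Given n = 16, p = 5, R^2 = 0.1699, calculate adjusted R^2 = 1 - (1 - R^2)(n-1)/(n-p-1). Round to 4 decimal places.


Plug in: Adj R^2 = 1 - (1 - 0.1699) * 15/10.
= 1 - 0.8301 * 15/10
= 1 - 12.4515 / 10
= 1 - 1.2452 = -0.2452.

-0.2452


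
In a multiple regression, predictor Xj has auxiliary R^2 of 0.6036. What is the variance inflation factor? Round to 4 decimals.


VIF = 1 / (1 - 0.6036).
= 1 / 0.3964 = 2.5227.

2.5227


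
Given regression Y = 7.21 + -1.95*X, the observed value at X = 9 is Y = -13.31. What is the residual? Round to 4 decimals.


Compute yhat = 7.21 + (-1.95)(9) = -10.3400.
Residual = actual - predicted = -13.31 - -10.3400 = -2.9700.

-2.9700


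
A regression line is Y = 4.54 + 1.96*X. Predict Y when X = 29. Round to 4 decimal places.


Substitute X = 29 into the equation:
Y = 4.54 + 1.96 * 29 = 4.54 + 56.8400 = 61.3800.

61.3800


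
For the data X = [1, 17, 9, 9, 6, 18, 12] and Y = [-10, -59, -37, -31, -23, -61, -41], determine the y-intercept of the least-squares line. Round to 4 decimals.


Compute b1 = -3.0550 from the OLS formula.
With xbar = 10.2857 and ybar = -37.4286, the intercept is:
b0 = -37.4286 - -3.0550 * 10.2857 = -6.0053.

-6.0053


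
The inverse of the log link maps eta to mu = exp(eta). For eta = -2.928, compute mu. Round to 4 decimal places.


The inverse log link gives:
mu = exp(-2.928) = 0.0535.

0.0535


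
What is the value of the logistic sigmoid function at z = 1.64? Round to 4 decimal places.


First, exp(-1.6400) = 0.1940.
Then sigma(z) = 1/(1 + 0.1940) = 0.8375.

0.8375


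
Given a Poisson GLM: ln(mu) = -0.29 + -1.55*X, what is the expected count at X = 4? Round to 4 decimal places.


Linear predictor: eta = -0.29 + (-1.55)(4) = -6.4900.
Expected count: mu = exp(-6.4900) = 0.0015.

0.0015


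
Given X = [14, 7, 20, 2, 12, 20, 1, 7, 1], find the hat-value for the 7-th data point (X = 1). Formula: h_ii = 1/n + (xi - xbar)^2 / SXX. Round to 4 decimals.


n = 9, xbar = 9.3333.
SXX = sum((xi - xbar)^2) = 460.0000.
h = 1/9 + (1 - 9.3333)^2 / 460.0000 = 0.2621.

0.2621


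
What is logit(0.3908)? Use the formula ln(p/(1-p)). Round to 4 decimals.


Compute the odds: 0.3908/0.6092 = 0.6415.
Take the natural log: ln(0.6415) = -0.4440.

-0.4440


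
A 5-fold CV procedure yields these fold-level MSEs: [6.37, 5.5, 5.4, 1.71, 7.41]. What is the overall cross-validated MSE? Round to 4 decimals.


Add all fold MSEs: 26.3900.
Divide by k = 5: 26.3900/5 = 5.2780.

5.2780


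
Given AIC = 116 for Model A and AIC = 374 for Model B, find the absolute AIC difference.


Absolute difference = |116 - 374| = 258.
The model with lower AIC (A) is preferred.

258


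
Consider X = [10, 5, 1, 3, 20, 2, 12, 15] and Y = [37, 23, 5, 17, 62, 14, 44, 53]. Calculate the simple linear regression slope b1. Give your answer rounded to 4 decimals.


Calculate xbar = 8.5000, ybar = 31.8750.
S_xx = 330.0000, S_xy = 964.5000.
Using b1 = S_xy / S_xx = 964.5000 / 330.0000, we get b1 = 2.9227.

2.9227


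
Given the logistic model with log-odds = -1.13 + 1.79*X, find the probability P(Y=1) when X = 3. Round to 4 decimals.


Compute z = -1.13 + (1.79)(3) = 4.2400.
exp(-z) = 0.0144.
P = 1/(1 + 0.0144) = 0.9858.

0.9858


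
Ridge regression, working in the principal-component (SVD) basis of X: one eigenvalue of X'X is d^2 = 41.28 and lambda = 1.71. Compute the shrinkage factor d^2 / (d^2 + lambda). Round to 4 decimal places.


d^2 + lambda = 41.28 + 1.71 = 42.9900.
Shrinkage factor = 41.28/42.9900 = 0.9602.

0.9602


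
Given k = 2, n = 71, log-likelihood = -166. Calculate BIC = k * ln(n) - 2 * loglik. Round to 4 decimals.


k * ln(n) = 2 * ln(71) = 2 * 4.262680 = 8.525360.
-2 * loglik = -2 * (-166) = 332.
BIC = 8.525360 + 332 = 340.525360, which rounds to 340.5254.

340.5254


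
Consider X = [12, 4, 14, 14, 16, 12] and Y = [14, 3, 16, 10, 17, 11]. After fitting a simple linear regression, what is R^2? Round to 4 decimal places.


Fit the OLS line: b0 = -1.2576, b1 = 1.0909.
SSres = 26.1061.
SStot = 130.8333.
R^2 = 1 - 26.1061/130.8333 = 0.8005.

0.8005


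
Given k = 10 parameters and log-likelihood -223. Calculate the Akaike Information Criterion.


Compute:
2k = 2*10 = 20.
-2*loglik = -2*(-223) = 446.
AIC = 20 + 446 = 466.

466


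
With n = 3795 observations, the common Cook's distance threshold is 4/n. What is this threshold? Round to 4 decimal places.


Cook's distance cutoff = 4/n = 4/3795.
= 0.0011.

0.0011


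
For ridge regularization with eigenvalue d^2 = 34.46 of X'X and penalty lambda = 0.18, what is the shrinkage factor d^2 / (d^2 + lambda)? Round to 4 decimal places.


Denominator = d^2 + lambda = 34.46 + 0.18 = 34.6400.
Shrinkage = 34.46 / 34.6400 = 0.9948.

0.9948


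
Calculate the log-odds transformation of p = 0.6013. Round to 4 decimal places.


1 - p = 0.3987.
p/(1-p) = 1.5082.
logit = ln(1.5082) = 0.4109.

0.4109


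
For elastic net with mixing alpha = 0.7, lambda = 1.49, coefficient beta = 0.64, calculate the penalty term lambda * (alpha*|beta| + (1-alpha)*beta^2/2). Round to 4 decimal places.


Compute:
L1 = 0.7 * 0.64 = 0.4480.
L2 = 0.3 * 0.64^2 / 2 = 0.0614.
Penalty = 1.49 * (0.4480 + 0.0614) = 0.7591.

0.7591


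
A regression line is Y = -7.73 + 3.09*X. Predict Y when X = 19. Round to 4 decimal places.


Predicted value:
Y = -7.73 + (3.09)(19) = -7.73 + 58.7100 = 50.9800.

50.9800


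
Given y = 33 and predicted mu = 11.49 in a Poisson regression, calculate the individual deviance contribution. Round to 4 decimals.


First: ln(33/11.49) = 1.055030.
Then: 33 * 1.055030 = 34.815990.
y - mu = 33 - 11.49 = 21.51.
D = 2(34.815990 - 21.51) = 26.611980, which rounds to 26.6120.

26.6120


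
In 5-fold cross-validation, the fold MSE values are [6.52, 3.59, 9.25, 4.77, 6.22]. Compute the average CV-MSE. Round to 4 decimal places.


Add all fold MSEs: 30.3500.
Divide by k = 5: 30.3500/5 = 6.0700.

6.0700


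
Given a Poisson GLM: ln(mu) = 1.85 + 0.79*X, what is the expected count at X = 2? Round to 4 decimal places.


Linear predictor: eta = 1.85 + (0.79)(2) = 3.4300.
Expected count: mu = exp(3.4300) = 30.8766.

30.8766


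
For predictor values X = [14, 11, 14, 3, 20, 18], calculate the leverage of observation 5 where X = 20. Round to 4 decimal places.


n = 6, xbar = 13.3333.
SXX = sum((xi - xbar)^2) = 179.3333.
h = 1/6 + (20 - 13.3333)^2 / 179.3333 = 0.4145.

0.4145


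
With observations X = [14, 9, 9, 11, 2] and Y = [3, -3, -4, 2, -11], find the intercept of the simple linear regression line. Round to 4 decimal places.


First find the slope: b1 = 1.2308.
Means: xbar = 9.0000, ybar = -2.6000.
b0 = ybar - b1 * xbar = -2.6000 - 1.2308 * 9.0000 = -13.6769.

-13.6769


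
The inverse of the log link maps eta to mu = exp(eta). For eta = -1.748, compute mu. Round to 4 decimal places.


mu = exp(eta) = exp(-1.748).
= 0.1741.

0.1741


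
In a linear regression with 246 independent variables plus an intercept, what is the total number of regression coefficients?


Including the intercept, the model has 246 predictor coefficients + 1 intercept.
Total = 247.

247


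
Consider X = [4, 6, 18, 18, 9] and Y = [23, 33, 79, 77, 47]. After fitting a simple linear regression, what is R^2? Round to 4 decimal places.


Fit the OLS line: b0 = 9.8000, b1 = 3.8182.
SSres = 14.9818.
SStot = 2580.8000.
R^2 = 1 - 14.9818/2580.8000 = 0.9942.

0.9942


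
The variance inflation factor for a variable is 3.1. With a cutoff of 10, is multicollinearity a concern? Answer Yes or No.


Check: VIF = 3.1 vs threshold = 10.
Since 3.1 < 10, the answer is No.

No


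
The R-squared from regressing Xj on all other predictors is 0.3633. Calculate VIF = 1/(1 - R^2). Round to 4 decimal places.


Using VIF = 1/(1 - R^2_j):
1 - 0.3633 = 0.6367.
VIF = 1.5706.

1.5706


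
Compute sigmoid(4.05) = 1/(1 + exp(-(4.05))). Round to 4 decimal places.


First, exp(-4.0500) = 0.0174.
Then sigma(z) = 1/(1 + 0.0174) = 0.9829.

0.9829


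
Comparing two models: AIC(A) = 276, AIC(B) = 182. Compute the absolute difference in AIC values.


Absolute difference = |276 - 182| = 94.
The model with lower AIC (B) is preferred.

94


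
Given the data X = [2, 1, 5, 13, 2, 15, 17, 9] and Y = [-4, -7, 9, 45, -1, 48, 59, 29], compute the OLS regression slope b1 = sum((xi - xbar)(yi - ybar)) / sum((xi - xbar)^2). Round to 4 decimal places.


First compute the means: xbar = 8.0000, ybar = 22.2500.
Then S_xx = sum((xi - xbar)^2) = 286.0000.
S_xy = sum((xi - xbar)(yi - ybar)) = 1173.0000.
b1 = S_xy / S_xx = 1173.0000 / 286.0000 = 4.1014.

4.1014


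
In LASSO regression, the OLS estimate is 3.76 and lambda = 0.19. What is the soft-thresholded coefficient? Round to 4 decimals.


Check: |3.76| = 3.76 vs lambda = 0.19.
Since |beta| > lambda, coefficient = sign(beta)*(|beta| - lambda) = 3.5700.
Soft-thresholded coefficient = 3.5700.

3.5700


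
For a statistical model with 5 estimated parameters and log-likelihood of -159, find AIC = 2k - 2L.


Compute:
2k = 2*5 = 10.
-2*loglik = -2*(-159) = 318.
AIC = 10 + 318 = 328.

328


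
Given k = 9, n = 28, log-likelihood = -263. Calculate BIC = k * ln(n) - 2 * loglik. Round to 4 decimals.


ln(28) = 3.332205.
k * ln(n) = 9 * 3.332205 = 29.989845.
-2L = 526.
BIC = 29.989845 + 526 = 555.989845, which rounds to 555.9898.

555.9898


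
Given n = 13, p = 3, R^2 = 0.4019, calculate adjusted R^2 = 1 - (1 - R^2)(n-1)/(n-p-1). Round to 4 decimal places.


Adjusted R^2 = 1 - (1 - R^2) * (n-1)/(n-p-1).
(1 - R^2) = 0.5981.
(n-1)/(n-p-1) = 12/9.
(1 - R^2) * (n-1) = 0.5981 * 12 = 7.1772.
Divide by (n-p-1): 7.1772 / 9 = 0.7975.
Adj R^2 = 1 - 0.7975 = 0.2025.

0.2025


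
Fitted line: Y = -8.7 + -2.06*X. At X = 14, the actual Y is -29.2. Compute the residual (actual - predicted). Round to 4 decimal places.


Compute yhat = -8.7 + (-2.06)(14) = -37.5400.
Residual = actual - predicted = -29.2 - -37.5400 = 8.3400.

8.3400


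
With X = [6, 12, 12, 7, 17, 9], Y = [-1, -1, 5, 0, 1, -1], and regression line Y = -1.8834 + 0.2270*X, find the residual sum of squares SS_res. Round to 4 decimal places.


Compute predicted values, then residuals = yi - yhat_i.
Residuals: [-0.4786, -1.8406, 4.1594, 0.2944, -0.9756, -1.1596].
SSres = sum(residual^2) = 23.3006.

23.3006


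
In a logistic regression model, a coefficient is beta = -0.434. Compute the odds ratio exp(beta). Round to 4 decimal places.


Odds ratio = exp(beta) = exp(-0.434).
= 0.6479.

0.6479


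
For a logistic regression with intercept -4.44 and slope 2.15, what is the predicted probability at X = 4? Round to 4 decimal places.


Linear predictor: z = -4.44 + 2.15 * 4 = 4.1600.
P = 1/(1 + exp(-4.1600)) = 1/(1 + 0.0156) = 0.9846.

0.9846


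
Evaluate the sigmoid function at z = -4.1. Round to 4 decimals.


Compute exp(4.1000) = 60.3403.
Sigmoid = 1 / (1 + 60.3403) = 1 / 61.3403 = 0.0163.

0.0163


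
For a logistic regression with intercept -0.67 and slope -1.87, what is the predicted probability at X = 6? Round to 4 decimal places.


Linear predictor: z = -0.67 + -1.87 * 6 = -11.8900.
P = 1/(1 + exp(11.8900)) = 1/(1 + 145801.2978) = 0.0000.

0.0000


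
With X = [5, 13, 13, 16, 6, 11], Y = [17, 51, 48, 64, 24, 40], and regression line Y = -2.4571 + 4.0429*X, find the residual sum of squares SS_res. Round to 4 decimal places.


Compute predicted values, then residuals = yi - yhat_i.
Residuals: [-0.7574, 0.8994, -2.1006, 1.7707, 2.1997, -2.0148].
SSres = sum(residual^2) = 17.8286.

17.8286


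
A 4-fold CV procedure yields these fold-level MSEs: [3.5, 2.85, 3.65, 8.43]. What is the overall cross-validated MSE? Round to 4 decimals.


Add all fold MSEs: 18.4300.
Divide by k = 4: 18.4300/4 = 4.6075.

4.6075
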